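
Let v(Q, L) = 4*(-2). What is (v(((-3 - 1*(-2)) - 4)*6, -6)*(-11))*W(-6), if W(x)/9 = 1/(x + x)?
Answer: -66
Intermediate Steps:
W(x) = 9/(2*x) (W(x) = 9/(x + x) = 9/((2*x)) = 9*(1/(2*x)) = 9/(2*x))
v(Q, L) = -8
(v(((-3 - 1*(-2)) - 4)*6, -6)*(-11))*W(-6) = (-8*(-11))*((9/2)/(-6)) = 88*((9/2)*(-⅙)) = 88*(-¾) = -66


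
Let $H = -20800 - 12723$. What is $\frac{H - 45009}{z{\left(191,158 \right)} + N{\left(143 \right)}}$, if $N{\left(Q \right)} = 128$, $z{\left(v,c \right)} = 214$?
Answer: $- \frac{39266}{171} \approx -229.63$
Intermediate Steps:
$H = -33523$
$\frac{H - 45009}{z{\left(191,158 \right)} + N{\left(143 \right)}} = \frac{-33523 - 45009}{214 + 128} = - \frac{78532}{342} = \left(-78532\right) \frac{1}{342} = - \frac{39266}{171}$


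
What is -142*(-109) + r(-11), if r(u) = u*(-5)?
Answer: 15533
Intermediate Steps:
r(u) = -5*u
-142*(-109) + r(-11) = -142*(-109) - 5*(-11) = 15478 + 55 = 15533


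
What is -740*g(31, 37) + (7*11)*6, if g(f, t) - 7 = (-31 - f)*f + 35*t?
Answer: 459262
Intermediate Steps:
g(f, t) = 7 + 35*t + f*(-31 - f) (g(f, t) = 7 + ((-31 - f)*f + 35*t) = 7 + (f*(-31 - f) + 35*t) = 7 + (35*t + f*(-31 - f)) = 7 + 35*t + f*(-31 - f))
-740*g(31, 37) + (7*11)*6 = -740*(7 - 1*31² - 31*31 + 35*37) + (7*11)*6 = -740*(7 - 1*961 - 961 + 1295) + 77*6 = -740*(7 - 961 - 961 + 1295) + 462 = -740*(-620) + 462 = 458800 + 462 = 459262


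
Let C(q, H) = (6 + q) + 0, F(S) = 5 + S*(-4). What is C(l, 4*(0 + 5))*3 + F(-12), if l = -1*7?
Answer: 50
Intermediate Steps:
l = -7
F(S) = 5 - 4*S
C(q, H) = 6 + q
C(l, 4*(0 + 5))*3 + F(-12) = (6 - 7)*3 + (5 - 4*(-12)) = -1*3 + (5 + 48) = -3 + 53 = 50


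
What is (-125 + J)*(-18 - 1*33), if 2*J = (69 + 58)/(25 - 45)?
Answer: 261477/40 ≈ 6536.9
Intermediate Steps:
J = -127/40 (J = ((69 + 58)/(25 - 45))/2 = (127/(-20))/2 = (127*(-1/20))/2 = (½)*(-127/20) = -127/40 ≈ -3.1750)
(-125 + J)*(-18 - 1*33) = (-125 - 127/40)*(-18 - 1*33) = -5127*(-18 - 33)/40 = -5127/40*(-51) = 261477/40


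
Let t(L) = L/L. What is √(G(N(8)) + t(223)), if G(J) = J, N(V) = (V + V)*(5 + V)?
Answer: √209 ≈ 14.457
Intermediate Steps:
N(V) = 2*V*(5 + V) (N(V) = (2*V)*(5 + V) = 2*V*(5 + V))
t(L) = 1
√(G(N(8)) + t(223)) = √(2*8*(5 + 8) + 1) = √(2*8*13 + 1) = √(208 + 1) = √209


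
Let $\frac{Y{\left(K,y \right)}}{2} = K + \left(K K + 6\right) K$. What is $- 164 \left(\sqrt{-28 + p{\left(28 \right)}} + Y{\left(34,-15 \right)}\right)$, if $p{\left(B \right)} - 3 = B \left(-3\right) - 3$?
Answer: $-12969776 - 656 i \sqrt{7} \approx -1.297 \cdot 10^{7} - 1735.6 i$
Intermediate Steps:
$Y{\left(K,y \right)} = 2 K + 2 K \left(6 + K^{2}\right)$ ($Y{\left(K,y \right)} = 2 \left(K + \left(K K + 6\right) K\right) = 2 \left(K + \left(K^{2} + 6\right) K\right) = 2 \left(K + \left(6 + K^{2}\right) K\right) = 2 \left(K + K \left(6 + K^{2}\right)\right) = 2 K + 2 K \left(6 + K^{2}\right)$)
$p{\left(B \right)} = - 3 B$ ($p{\left(B \right)} = 3 + \left(B \left(-3\right) - 3\right) = 3 - \left(3 + 3 B\right) = - 3 B$)
$- 164 \left(\sqrt{-28 + p{\left(28 \right)}} + Y{\left(34,-15 \right)}\right) = - 164 \left(\sqrt{-28 - 84} + 2 \cdot 34 \left(7 + 34^{2}\right)\right) = - 164 \left(\sqrt{-28 - 84} + 2 \cdot 34 \left(7 + 1156\right)\right) = - 164 \left(\sqrt{-112} + 2 \cdot 34 \cdot 1163\right) = - 164 \left(4 i \sqrt{7} + 79084\right) = - 164 \left(79084 + 4 i \sqrt{7}\right) = -12969776 - 656 i \sqrt{7}$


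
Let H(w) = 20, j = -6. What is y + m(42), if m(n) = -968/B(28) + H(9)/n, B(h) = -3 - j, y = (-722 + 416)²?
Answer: 1959590/21 ≈ 93314.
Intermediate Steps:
y = 93636 (y = (-306)² = 93636)
B(h) = 3 (B(h) = -3 - 1*(-6) = -3 + 6 = 3)
m(n) = -968/3 + 20/n
y + m(42) = 93636 + (-968/3 + 20/42) = 93636 + (-968/3 + 20*(1/42)) = 93636 + (-968/3 + 10/21) = 93636 - 6766/21 = 1959590/21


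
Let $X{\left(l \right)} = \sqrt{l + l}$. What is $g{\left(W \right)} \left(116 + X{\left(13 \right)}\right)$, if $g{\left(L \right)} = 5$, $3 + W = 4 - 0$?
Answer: $580 + 5 \sqrt{26} \approx 605.5$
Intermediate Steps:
$W = 1$ ($W = -3 + \left(4 - 0\right) = -3 + \left(4 + 0\right) = -3 + 4 = 1$)
$X{\left(l \right)} = \sqrt{2} \sqrt{l}$ ($X{\left(l \right)} = \sqrt{2 l} = \sqrt{2} \sqrt{l}$)
$g{\left(W \right)} \left(116 + X{\left(13 \right)}\right) = 5 \left(116 + \sqrt{2} \sqrt{13}\right) = 5 \left(116 + \sqrt{26}\right) = 580 + 5 \sqrt{26}$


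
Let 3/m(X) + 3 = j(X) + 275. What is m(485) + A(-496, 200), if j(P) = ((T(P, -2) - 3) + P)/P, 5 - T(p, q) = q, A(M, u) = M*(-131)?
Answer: 8603408639/132409 ≈ 64976.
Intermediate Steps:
A(M, u) = -131*M
T(p, q) = 5 - q
j(P) = (4 + P)/P (j(P) = (((5 - 1*(-2)) - 3) + P)/P = (((5 + 2) - 3) + P)/P = ((7 - 3) + P)/P = (4 + P)/P)
m(X) = 3/(272 + (4 + X)/X) (m(X) = 3/(-3 + ((4 + X)/X + 275)) = 3/(-3 + (275 + (4 + X)/X)) = 3/(272 + (4 + X)/X))
m(485) + A(-496, 200) = 3*485/(4 + 273*485) - 131*(-496) = 3*485/(4 + 132405) + 64976 = 3*485/132409 + 64976 = 3*485*(1/132409) + 64976 = 1455/132409 + 64976 = 8603408639/132409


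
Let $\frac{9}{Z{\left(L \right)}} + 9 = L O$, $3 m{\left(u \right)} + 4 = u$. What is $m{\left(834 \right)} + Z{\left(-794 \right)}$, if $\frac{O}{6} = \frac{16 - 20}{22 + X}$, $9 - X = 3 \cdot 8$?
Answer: $\frac{5254793}{18993} \approx 276.67$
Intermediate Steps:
$m{\left(u \right)} = - \frac{4}{3} + \frac{u}{3}$
$X = -15$ ($X = 9 - 3 \cdot 8 = 9 - 24 = -15$)
$O = - \frac{24}{7}$ ($O = 6 \frac{16 - 20}{22 - 15} = 6 \left(- \frac{4}{7}\right) = - \frac{24}{7} \approx -3.4286$)
$Z{\left(L \right)} = \frac{9}{-9 - \frac{24 L}{7}}$ ($Z{\left(L \right)} = \frac{9}{-9 + L \left(- \frac{24}{7}\right)} = \frac{9}{-9 - \frac{24 L}{7}}$)
$m{\left(834 \right)} + Z{\left(-794 \right)} = \left(- \frac{4}{3} + \frac{1}{3} \cdot 834\right) + \frac{21}{-21 - -6352} = \left(- \frac{4}{3} + 278\right) + \frac{21}{-21 + 6352} = \frac{830}{3} + \frac{21}{6331} = \frac{5254793}{18993}$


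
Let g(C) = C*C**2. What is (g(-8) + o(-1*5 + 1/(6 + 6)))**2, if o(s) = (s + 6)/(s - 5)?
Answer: 3713805481/14161 ≈ 2.6226e+5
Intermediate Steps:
o(s) = (6 + s)/(-5 + s)
g(C) = C**3
(g(-8) + o(-1*5 + 1/(6 + 6)))**2 = ((-8)**3 + (6 + (-1*5 + 1/(6 + 6)))/(-5 + (-1*5 + 1/(6 + 6))))**2 = (-512 + (6 + (-5 + 1/12))/(-5 + (-5 + 1/12)))**2 = (-512 + (6 - 59/12)/(-5 - 59/12))**2 = (-512 + (13/12)/(-119/12))**2 = (-512 - 12/119*13/12)**2 = (-512 - 13/119)**2 = (-60941/119)**2 = 3713805481/14161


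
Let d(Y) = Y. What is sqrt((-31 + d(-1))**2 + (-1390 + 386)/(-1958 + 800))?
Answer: sqrt(343577442)/579 ≈ 32.014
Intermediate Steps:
sqrt((-31 + d(-1))**2 + (-1390 + 386)/(-1958 + 800)) = sqrt((-31 - 1)**2 + (-1390 + 386)/(-1958 + 800)) = sqrt((-32)**2 - 1004/(-1158)) = sqrt(1024 - 1004*(-1/1158)) = sqrt(1024 + 502/579) = sqrt(593398/579) = sqrt(343577442)/579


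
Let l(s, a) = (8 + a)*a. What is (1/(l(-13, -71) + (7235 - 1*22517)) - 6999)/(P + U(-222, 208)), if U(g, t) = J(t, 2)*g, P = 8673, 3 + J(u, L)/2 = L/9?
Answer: -75652192/107077557 ≈ -0.70652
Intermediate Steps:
J(u, L) = -6 + 2*L/9 (J(u, L) = -6 + 2*(L/9) = -6 + 2*L/9)
l(s, a) = a*(8 + a)
U(g, t) = -50*g/9 (U(g, t) = (-6 + (2/9)*2)*g = (-6 + 4/9)*g = -50*g/9)
(1/(l(-13, -71) + (7235 - 1*22517)) - 6999)/(P + U(-222, 208)) = (1/(-71*(8 - 71) + (7235 - 1*22517)) - 6999)/(8673 - 50/9*(-222)) = (1/(-71*(-63) + (7235 - 22517)) - 6999)/(8673 + 3700/3) = (1/(4473 - 15282) - 6999)/(29719/3) = (1/(-10809) - 6999)*(3/29719) = (-1/10809 - 6999)*(3/29719) = -75652192/10809*3/29719 = -75652192/107077557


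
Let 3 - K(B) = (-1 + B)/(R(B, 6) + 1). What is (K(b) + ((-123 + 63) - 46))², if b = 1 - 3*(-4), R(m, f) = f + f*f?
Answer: 19722481/1849 ≈ 10667.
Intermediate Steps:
R(m, f) = f + f²
b = 13 (b = 1 + 12 = 13)
K(B) = 130/43 - B/43 (K(B) = 3 - (-1 + B)/(6*(1 + 6) + 1) = 3 - (-1 + B)/(6*7 + 1) = 3 - (-1 + B)/(42 + 1) = 3 - (-1 + B)/43 = 3 - (-1/43 + B/43) = 3 + (1/43 - B/43) = 130/43 - B/43)
(K(b) + ((-123 + 63) - 46))² = ((130/43 - 1/43*13) + ((-123 + 63) - 46))² = ((130/43 - 13/43) + (-60 - 46))² = (117/43 - 106)² = (-4441/43)² = 19722481/1849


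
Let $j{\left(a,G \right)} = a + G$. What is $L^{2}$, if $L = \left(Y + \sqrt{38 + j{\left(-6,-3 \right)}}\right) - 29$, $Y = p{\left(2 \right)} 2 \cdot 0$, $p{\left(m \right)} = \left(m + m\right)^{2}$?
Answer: $\left(29 - \sqrt{29}\right)^{2} \approx 557.66$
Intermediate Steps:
$j{\left(a,G \right)} = G + a$
$p{\left(m \right)} = 4 m^{2}$ ($p{\left(m \right)} = \left(2 m\right)^{2} = 4 m^{2}$)
$Y = 0$ ($Y = 4 \cdot 2^{2} \cdot 2 \cdot 0 = 4 \cdot 4 \cdot 2 \cdot 0 = 16 \cdot 2 \cdot 0 = 32 \cdot 0 = 0$)
$L = -29 + \sqrt{29}$ ($L = \left(0 + \sqrt{38 - 9}\right) - 29 = \left(0 + \sqrt{29}\right) - 29 = \sqrt{29} - 29 = -29 + \sqrt{29} \approx -23.615$)
$L^{2} = \left(-29 + \sqrt{29}\right)^{2}$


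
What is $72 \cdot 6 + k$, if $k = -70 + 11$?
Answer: $373$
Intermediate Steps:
$k = -59$
$72 \cdot 6 + k = 72 \cdot 6 - 59 = 432 - 59 = 373$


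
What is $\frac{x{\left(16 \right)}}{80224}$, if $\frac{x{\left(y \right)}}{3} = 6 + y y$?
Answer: $\frac{393}{40112} \approx 0.0097976$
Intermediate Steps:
$x{\left(y \right)} = 18 + 3 y^{2}$ ($x{\left(y \right)} = 3 \left(6 + y y\right) = 3 \left(6 + y^{2}\right) = 18 + 3 y^{2}$)
$\frac{x{\left(16 \right)}}{80224} = \frac{18 + 3 \cdot 16^{2}}{80224} = \left(18 + 3 \cdot 256\right) \frac{1}{80224} = \left(18 + 768\right) \frac{1}{80224} = 786 \cdot \frac{1}{80224} = \frac{393}{40112}$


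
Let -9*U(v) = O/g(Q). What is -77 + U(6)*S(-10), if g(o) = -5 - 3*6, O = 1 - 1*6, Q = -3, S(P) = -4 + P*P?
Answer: -5473/69 ≈ -79.319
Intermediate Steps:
S(P) = -4 + P²
O = -5 (O = 1 - 6 = -5)
g(o) = -23 (g(o) = -5 - 1*18 = -5 - 18 = -23)
U(v) = -5/207 (U(v) = -(-5)/(9*(-23)) = -(-5)*(-1)/(9*23) = -⅑*5/23 = -5/207)
-77 + U(6)*S(-10) = -77 - 5*(-4 + (-10)²)/207 = -77 - 5*(-4 + 100)/207 = -77 - 5/207*96 = -77 - 160/69 = -5473/69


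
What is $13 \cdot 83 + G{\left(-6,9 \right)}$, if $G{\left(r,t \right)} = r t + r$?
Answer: $1019$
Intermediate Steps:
$G{\left(r,t \right)} = r + r t$
$13 \cdot 83 + G{\left(-6,9 \right)} = 13 \cdot 83 - 6 \left(1 + 9\right) = 1079 - 60 = 1019$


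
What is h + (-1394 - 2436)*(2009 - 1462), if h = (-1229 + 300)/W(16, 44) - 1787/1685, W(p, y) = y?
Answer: -155325685393/74140 ≈ -2.0950e+6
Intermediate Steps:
h = -1643993/74140 (h = (-1229 + 300)/44 - 1787/1685 = -929*1/44 - 1787*1/1685 = -929/44 - 1787/1685 = -1643993/74140 ≈ -22.174)
h + (-1394 - 2436)*(2009 - 1462) = -1643993/74140 + (-1394 - 2436)*(2009 - 1462) = -1643993/74140 - 3830*547 = -1643993/74140 - 2095010 = -155325685393/74140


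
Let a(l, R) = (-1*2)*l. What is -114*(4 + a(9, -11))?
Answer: 1596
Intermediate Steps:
a(l, R) = -2*l
-114*(4 + a(9, -11)) = -114*(4 - 2*9) = -114*(4 - 18) = -114*(-14) = 1596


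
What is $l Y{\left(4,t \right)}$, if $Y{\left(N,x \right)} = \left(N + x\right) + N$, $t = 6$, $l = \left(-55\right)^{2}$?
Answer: $42350$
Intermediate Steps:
$l = 3025$
$Y{\left(N,x \right)} = x + 2 N$
$l Y{\left(4,t \right)} = 3025 \left(6 + 2 \cdot 4\right) = 3025 \left(6 + 8\right) = 3025 \cdot 14 = 42350$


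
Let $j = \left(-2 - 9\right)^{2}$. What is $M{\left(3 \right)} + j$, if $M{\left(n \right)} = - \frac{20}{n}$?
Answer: $\frac{343}{3} \approx 114.33$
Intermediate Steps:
$j = 121$ ($j = \left(-11\right)^{2} = 121$)
$M{\left(3 \right)} + j = - \frac{20}{3} + 121 = \frac{343}{3}$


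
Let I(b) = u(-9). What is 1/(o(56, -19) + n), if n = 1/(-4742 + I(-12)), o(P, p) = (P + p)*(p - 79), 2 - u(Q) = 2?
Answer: -4742/17194493 ≈ -0.00027579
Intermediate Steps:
u(Q) = 0 (u(Q) = 2 - 1*2 = 2 - 2 = 0)
I(b) = 0
o(P, p) = (-79 + p)*(P + p) (o(P, p) = (P + p)*(-79 + p) = (-79 + p)*(P + p))
n = -1/4742 (n = 1/(-4742 + 0) = 1/(-4742) = -1/4742 ≈ -0.00021088)
1/(o(56, -19) + n) = 1/(((-19)² - 79*56 - 79*(-19) + 56*(-19)) - 1/4742) = 1/((361 - 4424 + 1501 - 1064) - 1/4742) = 1/(-3626 - 1/4742) = 1/(-17194493/4742) = -4742/17194493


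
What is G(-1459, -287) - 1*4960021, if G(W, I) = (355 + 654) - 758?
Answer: -4959770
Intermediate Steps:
G(W, I) = 251 (G(W, I) = 1009 - 758 = 251)
G(-1459, -287) - 1*4960021 = 251 - 1*4960021 = 251 - 4960021 = -4959770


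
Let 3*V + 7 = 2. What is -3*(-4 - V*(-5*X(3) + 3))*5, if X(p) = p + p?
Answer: 735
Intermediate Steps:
X(p) = 2*p
V = -5/3 (V = -7/3 + (1/3)*2 = -7/3 + 2/3 = -5/3 ≈ -1.6667)
-3*(-4 - V*(-5*X(3) + 3))*5 = -3*(-4 - (-5)*(-10*3 + 3)/3)*5 = -3*(-4 - (-5)*(-5*6 + 3)/3)*5 = -3*(-4 - (-5)*(-30 + 3)/3)*5 = -3*(-4 - (-5)*(-27)/3)*5 = -3*(-4 - 1*45)*5 = -3*(-4 - 45)*5 = -3*(-49)*5 = 147*5 = 735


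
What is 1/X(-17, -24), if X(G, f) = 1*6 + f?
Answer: -1/18 ≈ -0.055556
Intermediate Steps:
X(G, f) = 6 + f
1/X(-17, -24) = 1/(6 - 24) = 1/(-18) = -1/18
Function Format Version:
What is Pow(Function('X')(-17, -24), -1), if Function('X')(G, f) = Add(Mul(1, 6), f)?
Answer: Rational(-1, 18) ≈ -0.055556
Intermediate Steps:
Function('X')(G, f) = Add(6, f)
Pow(Function('X')(-17, -24), -1) = Pow(Add(6, -24), -1) = Pow(-18, -1) = Rational(-1, 18)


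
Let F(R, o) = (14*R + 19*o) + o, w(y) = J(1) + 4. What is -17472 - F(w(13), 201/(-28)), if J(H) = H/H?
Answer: -121789/7 ≈ -17398.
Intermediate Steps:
J(H) = 1
w(y) = 5 (w(y) = 1 + 4 = 5)
F(R, o) = 14*R + 20*o
-17472 - F(w(13), 201/(-28)) = -17472 - (14*5 + 20*(201/(-28))) = -17472 - (70 + 20*(201*(-1/28))) = -17472 - (70 + 20*(-201/28)) = -17472 - (70 - 1005/7) = -17472 - 1*(-515/7) = -17472 + 515/7 = -121789/7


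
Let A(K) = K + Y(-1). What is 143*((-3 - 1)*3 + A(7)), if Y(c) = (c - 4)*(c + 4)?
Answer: -2860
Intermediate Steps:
Y(c) = (-4 + c)*(4 + c)
A(K) = -15 + K (A(K) = K + (-16 + (-1)²) = K + (-16 + 1) = K - 15 = -15 + K)
143*((-3 - 1)*3 + A(7)) = 143*((-3 - 1)*3 + (-15 + 7)) = 143*(-4*3 - 8) = 143*(-12 - 8) = 143*(-20) = -2860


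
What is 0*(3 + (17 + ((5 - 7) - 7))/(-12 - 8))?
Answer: 0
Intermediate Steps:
0*(3 + (17 + ((5 - 7) - 7))/(-12 - 8)) = 0*(3 + (17 + (-2 - 7))/(-20)) = 0*(3 + (17 - 9)*(-1/20)) = 0*(3 + 8*(-1/20)) = 0*(3 - 2/5) = 0*(13/5) = 0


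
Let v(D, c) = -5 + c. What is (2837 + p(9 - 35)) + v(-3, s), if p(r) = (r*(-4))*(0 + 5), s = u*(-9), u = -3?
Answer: 3379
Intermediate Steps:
s = 27 (s = -3*(-9) = 27)
p(r) = -20*r (p(r) = -4*r*5 = -20*r)
(2837 + p(9 - 35)) + v(-3, s) = (2837 - 20*(9 - 35)) + (-5 + 27) = (2837 - 20*(-26)) + 22 = (2837 + 520) + 22 = 3357 + 22 = 3379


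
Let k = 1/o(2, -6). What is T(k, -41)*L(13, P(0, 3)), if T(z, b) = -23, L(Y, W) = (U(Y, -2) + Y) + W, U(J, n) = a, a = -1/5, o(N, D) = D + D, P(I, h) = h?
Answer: -1817/5 ≈ -363.40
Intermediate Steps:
o(N, D) = 2*D
k = -1/12 (k = 1/(2*(-6)) = 1/(-12) = -1/12 ≈ -0.083333)
a = -⅕ (a = -1*⅕ = -⅕ ≈ -0.20000)
U(J, n) = -⅕
L(Y, W) = -⅕ + W + Y (L(Y, W) = (-⅕ + Y) + W = -⅕ + W + Y)
T(k, -41)*L(13, P(0, 3)) = -23*(-⅕ + 3 + 13) = -23*79/5 = -1817/5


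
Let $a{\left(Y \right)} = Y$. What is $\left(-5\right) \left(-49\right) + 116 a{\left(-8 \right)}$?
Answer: $-683$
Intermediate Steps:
$\left(-5\right) \left(-49\right) + 116 a{\left(-8 \right)} = \left(-5\right) \left(-49\right) + 116 \left(-8\right) = 245 - 928 = -683$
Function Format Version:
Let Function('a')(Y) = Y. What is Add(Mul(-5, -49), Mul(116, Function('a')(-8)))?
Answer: -683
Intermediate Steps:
Add(Mul(-5, -49), Mul(116, Function('a')(-8))) = Add(Mul(-5, -49), Mul(116, -8)) = Add(245, -928) = -683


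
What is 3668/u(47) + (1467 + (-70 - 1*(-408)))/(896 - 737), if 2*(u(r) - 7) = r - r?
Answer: 85121/159 ≈ 535.35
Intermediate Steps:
u(r) = 7 (u(r) = 7 + (r - r)/2 = 7 + (1/2)*0 = 7 + 0 = 7)
3668/u(47) + (1467 + (-70 - 1*(-408)))/(896 - 737) = 3668/7 + (1467 + (-70 - 1*(-408)))/(896 - 737) = 3668*(1/7) + (1467 + (-70 + 408))/159 = 524 + (1467 + 338)*(1/159) = 524 + 1805*(1/159) = 524 + 1805/159 = 85121/159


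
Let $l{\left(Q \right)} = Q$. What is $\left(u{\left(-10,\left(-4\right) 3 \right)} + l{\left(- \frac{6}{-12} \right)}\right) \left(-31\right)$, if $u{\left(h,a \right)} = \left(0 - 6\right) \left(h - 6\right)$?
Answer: $- \frac{5983}{2} \approx -2991.5$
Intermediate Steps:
$u{\left(h,a \right)} = 36 - 6 h$ ($u{\left(h,a \right)} = - 6 \left(-6 + h\right) = 36 - 6 h$)
$\left(u{\left(-10,\left(-4\right) 3 \right)} + l{\left(- \frac{6}{-12} \right)}\right) \left(-31\right) = \left(\left(36 - -60\right) - \frac{6}{-12}\right) \left(-31\right) = \left(\left(36 + 60\right) - - \frac{1}{2}\right) \left(-31\right) = \left(96 + \frac{1}{2}\right) \left(-31\right) = \frac{193}{2} \left(-31\right) = - \frac{5983}{2}$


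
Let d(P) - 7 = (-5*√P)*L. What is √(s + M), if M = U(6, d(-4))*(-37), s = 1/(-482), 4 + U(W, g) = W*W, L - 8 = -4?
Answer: I*√275072098/482 ≈ 34.409*I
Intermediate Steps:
L = 4 (L = 8 - 4 = 4)
d(P) = 7 - 20*√P (d(P) = 7 - 5*√P*4 = 7 - 20*√P)
U(W, g) = -4 + W² (U(W, g) = -4 + W*W = -4 + W²)
s = -1/482 ≈ -0.0020747
M = -1184 (M = (-4 + 6²)*(-37) = (-4 + 36)*(-37) = 32*(-37) = -1184)
√(s + M) = √(-1/482 - 1184) = √(-570689/482) = I*√275072098/482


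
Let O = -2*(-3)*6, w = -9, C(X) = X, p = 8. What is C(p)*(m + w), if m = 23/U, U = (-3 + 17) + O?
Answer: -1708/25 ≈ -68.320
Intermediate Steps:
O = 36 (O = 6*6 = 36)
U = 50 (U = (-3 + 17) + 36 = 14 + 36 = 50)
m = 23/50 ≈ 0.46000
C(p)*(m + w) = 8*(23/50 - 9) = 8*(-427/50) = -1708/25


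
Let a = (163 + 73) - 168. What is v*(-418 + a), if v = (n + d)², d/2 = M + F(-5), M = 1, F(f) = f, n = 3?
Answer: -8750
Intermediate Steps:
d = -8 (d = 2*(1 - 5) = 2*(-4) = -8)
a = 68 (a = 236 - 168 = 68)
v = 25 (v = (3 - 8)² = (-5)² = 25)
v*(-418 + a) = 25*(-418 + 68) = 25*(-350) = -8750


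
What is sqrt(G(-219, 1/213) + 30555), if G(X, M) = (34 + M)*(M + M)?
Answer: sqrt(1386264281)/213 ≈ 174.80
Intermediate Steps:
G(X, M) = 2*M*(34 + M) (G(X, M) = (34 + M)*(2*M) = 2*M*(34 + M))
sqrt(G(-219, 1/213) + 30555) = sqrt(2*(34 + 1/213)/213 + 30555) = sqrt(2*(1/213)*(34 + 1/213) + 30555) = sqrt(2*(1/213)*(7243/213) + 30555) = sqrt(14486/45369 + 30555) = sqrt(1386264281/45369) = sqrt(1386264281)/213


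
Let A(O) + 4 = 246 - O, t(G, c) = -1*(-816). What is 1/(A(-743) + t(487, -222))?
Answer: 1/1801 ≈ 0.00055525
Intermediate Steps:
t(G, c) = 816
A(O) = 242 - O (A(O) = -4 + (246 - O) = 242 - O)
1/(A(-743) + t(487, -222)) = 1/((242 - 1*(-743)) + 816) = 1/((242 + 743) + 816) = 1/(985 + 816) = 1/1801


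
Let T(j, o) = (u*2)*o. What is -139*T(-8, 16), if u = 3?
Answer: -13344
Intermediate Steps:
T(j, o) = 6*o (T(j, o) = (3*2)*o = 6*o)
-139*T(-8, 16) = -834*16 = -139*96 = -13344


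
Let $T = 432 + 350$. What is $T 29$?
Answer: $22678$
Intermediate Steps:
$T = 782$
$T 29 = 782 \cdot 29 = 22678$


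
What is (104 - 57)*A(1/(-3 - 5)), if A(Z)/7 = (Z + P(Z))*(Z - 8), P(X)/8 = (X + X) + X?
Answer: 534625/64 ≈ 8353.5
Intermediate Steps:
P(X) = 24*X (P(X) = 8*((X + X) + X) = 8*(2*X + X) = 8*(3*X) = 24*X)
A(Z) = 175*Z*(-8 + Z) (A(Z) = 7*((Z + 24*Z)*(Z - 8)) = 7*((25*Z)*(-8 + Z)) = 7*(25*Z*(-8 + Z)) = 175*Z*(-8 + Z))
(104 - 57)*A(1/(-3 - 5)) = (104 - 57)*(175*(-8 + 1/(-3 - 5))/(-3 - 5)) = 47*(175*(-8 + 1/(-8))/(-8)) = 47*(175*(-⅛)*(-8 - ⅛)) = 47*(175*(-⅛)*(-65/8)) = 47*(11375/64) = 534625/64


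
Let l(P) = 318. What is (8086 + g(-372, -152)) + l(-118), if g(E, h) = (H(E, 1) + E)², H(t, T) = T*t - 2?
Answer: 564920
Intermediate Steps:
H(t, T) = -2 + T*t
g(E, h) = (-2 + 2*E)² (g(E, h) = ((-2 + 1*E) + E)² = ((-2 + E) + E)² = (-2 + 2*E)²)
(8086 + g(-372, -152)) + l(-118) = (8086 + 4*(-1 - 372)²) + 318 = (8086 + 4*(-373)²) + 318 = (8086 + 4*139129) + 318 = (8086 + 556516) + 318 = 564602 + 318 = 564920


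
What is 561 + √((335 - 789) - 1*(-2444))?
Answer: 561 + √1990 ≈ 605.61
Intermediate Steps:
561 + √((335 - 789) - 1*(-2444)) = 561 + √(-454 + 2444) = 561 + √1990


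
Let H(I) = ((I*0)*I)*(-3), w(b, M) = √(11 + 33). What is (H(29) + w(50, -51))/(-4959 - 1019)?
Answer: -√11/2989 ≈ -0.0011096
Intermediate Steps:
w(b, M) = 2*√11 (w(b, M) = √44 = 2*√11)
H(I) = 0 (H(I) = (0*I)*(-3) = 0*(-3) = 0)
(H(29) + w(50, -51))/(-4959 - 1019) = (0 + 2*√11)/(-4959 - 1019) = (2*√11)/(-5978) = (2*√11)*(-1/5978) = -√11/2989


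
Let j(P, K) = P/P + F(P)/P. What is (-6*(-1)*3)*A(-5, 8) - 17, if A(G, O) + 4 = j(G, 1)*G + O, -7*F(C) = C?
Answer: -155/7 ≈ -22.143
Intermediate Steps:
F(C) = -C/7
j(P, K) = 6/7 (j(P, K) = P/P + (-P/7)/P = 1 - 1/7 = 6/7)
A(G, O) = -4 + O + 6*G/7 (A(G, O) = -4 + (6*G/7 + O) = -4 + (O + 6*G/7) = -4 + O + 6*G/7)
(-6*(-1)*3)*A(-5, 8) - 17 = (-6*(-1)*3)*(-4 + 8 + (6/7)*(-5)) - 17 = (-(-6)*3)*(-4 + 8 - 30/7) - 17 = -1*(-18)*(-2/7) - 17 = 18*(-2/7) - 17 = -36/7 - 17 = -155/7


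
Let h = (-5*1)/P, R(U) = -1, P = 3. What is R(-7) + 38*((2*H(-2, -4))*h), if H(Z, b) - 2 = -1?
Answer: -383/3 ≈ -127.67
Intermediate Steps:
h = -5/3 (h = -5*1/3 = -5/3 ≈ -1.6667)
H(Z, b) = 1 (H(Z, b) = 2 - 1 = 1)
R(-7) + 38*((2*H(-2, -4))*h) = -1 + 38*((2*1)*(-5/3)) = -1 + 38*(2*(-5/3)) = -1 + 38*(-10/3) = -1 - 380/3 = -383/3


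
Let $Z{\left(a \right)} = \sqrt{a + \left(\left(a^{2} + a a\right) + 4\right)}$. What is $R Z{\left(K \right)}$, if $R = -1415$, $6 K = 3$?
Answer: $- 1415 \sqrt{5} \approx -3164.0$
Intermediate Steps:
$K = \frac{1}{2}$ ($K = \frac{1}{6} \cdot 3 = \frac{1}{2} \approx 0.5$)
$Z{\left(a \right)} = \sqrt{4 + a + 2 a^{2}}$ ($Z{\left(a \right)} = \sqrt{a + \left(\left(a^{2} + a^{2}\right) + 4\right)} = \sqrt{a + \left(2 a^{2} + 4\right)} = \sqrt{a + \left(4 + 2 a^{2}\right)} = \sqrt{4 + a + 2 a^{2}}$)
$R Z{\left(K \right)} = - 1415 \sqrt{4 + \frac{1}{2} + \frac{2}{4}} = - 1415 \sqrt{4 + \frac{1}{2} + 2 \cdot \frac{1}{4}} = - 1415 \sqrt{4 + \frac{1}{2} + \frac{1}{2}} = - 1415 \sqrt{5}$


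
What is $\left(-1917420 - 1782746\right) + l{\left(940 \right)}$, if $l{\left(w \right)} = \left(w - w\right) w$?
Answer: $-3700166$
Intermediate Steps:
$l{\left(w \right)} = 0$ ($l{\left(w \right)} = 0 w = 0$)
$\left(-1917420 - 1782746\right) + l{\left(940 \right)} = \left(-1917420 - 1782746\right) + 0 = -3700166 + 0 = -3700166$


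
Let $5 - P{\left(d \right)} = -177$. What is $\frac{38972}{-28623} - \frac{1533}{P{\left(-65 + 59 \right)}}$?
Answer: $- \frac{7281709}{744198} \approx -9.7846$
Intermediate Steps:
$P{\left(d \right)} = 182$ ($P{\left(d \right)} = 5 - -177 = 5 + 177 = 182$)
$\frac{38972}{-28623} - \frac{1533}{P{\left(-65 + 59 \right)}} = \frac{38972}{-28623} - \frac{1533}{182} = 38972 \left(- \frac{1}{28623}\right) - \frac{219}{26} = - \frac{38972}{28623} - \frac{219}{26} = - \frac{7281709}{744198}$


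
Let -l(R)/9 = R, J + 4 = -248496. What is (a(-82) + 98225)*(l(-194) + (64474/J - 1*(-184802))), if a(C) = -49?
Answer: 1137788994382144/62125 ≈ 1.8314e+10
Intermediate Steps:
J = -248500 (J = -4 - 248496 = -248500)
l(R) = -9*R
(a(-82) + 98225)*(l(-194) + (64474/J - 1*(-184802))) = (-49 + 98225)*(-9*(-194) + (64474/(-248500) - 1*(-184802))) = 98176*(1746 + (64474*(-1/248500) + 184802)) = 98176*(1746 + (-32237/124250 + 184802)) = 98176*(1746 + 22961616263/124250) = 98176*(23178556763/124250) = 1137788994382144/62125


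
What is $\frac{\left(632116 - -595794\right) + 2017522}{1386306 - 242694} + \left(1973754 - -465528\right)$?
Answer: $\frac{697398853004}{285903} \approx 2.4393 \cdot 10^{6}$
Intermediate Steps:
$\frac{\left(632116 - -595794\right) + 2017522}{1386306 - 242694} + \left(1973754 - -465528\right) = \frac{\left(632116 + 595794\right) + 2017522}{1143612} + \left(1973754 + 465528\right) = \left(1227910 + 2017522\right) \frac{1}{1143612} + 2439282 = 3245432 \cdot \frac{1}{1143612} + 2439282 = \frac{811358}{285903} + 2439282 = \frac{697398853004}{285903}$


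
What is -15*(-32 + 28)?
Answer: 60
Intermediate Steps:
-15*(-32 + 28) = -15*(-4) = 60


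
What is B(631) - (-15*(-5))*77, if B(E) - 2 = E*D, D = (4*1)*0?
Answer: -5773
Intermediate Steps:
D = 0 (D = 4*0 = 0)
B(E) = 2 (B(E) = 2 + E*0 = 2 + 0 = 2)
B(631) - (-15*(-5))*77 = 2 - (-15*(-5))*77 = 2 - 75*77 = 2 - 1*5775 = 2 - 5775 = -5773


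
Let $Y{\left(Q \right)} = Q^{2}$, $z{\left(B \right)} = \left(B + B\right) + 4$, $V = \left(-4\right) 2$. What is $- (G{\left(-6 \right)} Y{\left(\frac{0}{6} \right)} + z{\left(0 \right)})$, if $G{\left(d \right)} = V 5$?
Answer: $-4$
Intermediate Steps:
$V = -8$
$z{\left(B \right)} = 4 + 2 B$ ($z{\left(B \right)} = 2 B + 4 = 4 + 2 B$)
$G{\left(d \right)} = -40$ ($G{\left(d \right)} = \left(-8\right) 5 = -40$)
$- (G{\left(-6 \right)} Y{\left(\frac{0}{6} \right)} + z{\left(0 \right)}) = - (- 40 \left(\frac{0}{6}\right)^{2} + \left(4 + 2 \cdot 0\right)) = - (- 40 \left(0 \cdot \frac{1}{6}\right)^{2} + \left(4 + 0\right)) = - (- 40 \cdot 0^{2} + 4) = - (\left(-40\right) 0 + 4) = - (0 + 4) = \left(-1\right) 4 = -4$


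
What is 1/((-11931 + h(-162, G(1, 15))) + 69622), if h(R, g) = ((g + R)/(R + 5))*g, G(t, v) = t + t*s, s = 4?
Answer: 1/57696 ≈ 1.7332e-5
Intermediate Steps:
G(t, v) = 5*t (G(t, v) = t + t*4 = t + 4*t = 5*t)
h(R, g) = g*(R + g)/(5 + R) (h(R, g) = ((R + g)/(5 + R))*g = g*(R + g)/(5 + R))
1/((-11931 + h(-162, G(1, 15))) + 69622) = 1/((-11931 + (5*1)*(-162 + 5*1)/(5 - 162)) + 69622) = 1/((-11931 + 5*(-162 + 5)/(-157)) + 69622) = 1/((-11931 + 5*(-1/157)*(-157)) + 69622) = 1/((-11931 + 5) + 69622) = 1/(-11926 + 69622) = 1/57696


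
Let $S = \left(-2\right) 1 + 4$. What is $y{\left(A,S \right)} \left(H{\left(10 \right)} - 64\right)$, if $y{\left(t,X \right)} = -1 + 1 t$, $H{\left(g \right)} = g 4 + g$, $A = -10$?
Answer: $154$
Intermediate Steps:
$H{\left(g \right)} = 5 g$ ($H{\left(g \right)} = 4 g + g = 5 g$)
$S = 2$ ($S = -2 + 4 = 2$)
$y{\left(t,X \right)} = -1 + t$
$y{\left(A,S \right)} \left(H{\left(10 \right)} - 64\right) = \left(-1 - 10\right) \left(5 \cdot 10 - 64\right) = - 11 \left(50 - 64\right) = \left(-11\right) \left(-14\right) = 154$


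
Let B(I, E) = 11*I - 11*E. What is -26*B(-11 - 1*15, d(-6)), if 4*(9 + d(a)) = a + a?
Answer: 4004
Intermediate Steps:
d(a) = -9 + a/2 (d(a) = -9 + (a + a)/4 = -9 + (2*a)/4 = -9 + a/2)
B(I, E) = -11*E + 11*I
-26*B(-11 - 1*15, d(-6)) = -26*(-11*(-9 + (½)*(-6)) + 11*(-11 - 1*15)) = -26*(-11*(-9 - 3) + 11*(-11 - 15)) = -26*(-11*(-12) + 11*(-26)) = -26*(132 - 286) = -26*(-154) = 4004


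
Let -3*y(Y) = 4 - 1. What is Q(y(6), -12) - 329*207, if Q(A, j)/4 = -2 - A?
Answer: -68107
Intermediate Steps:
y(Y) = -1 (y(Y) = -(4 - 1)/3 = -1/3*3 = -1)
Q(A, j) = -8 - 4*A (Q(A, j) = 4*(-2 - A) = -8 - 4*A)
Q(y(6), -12) - 329*207 = (-8 - 4*(-1)) - 329*207 = (-8 + 4) - 68103 = -4 - 68103 = -68107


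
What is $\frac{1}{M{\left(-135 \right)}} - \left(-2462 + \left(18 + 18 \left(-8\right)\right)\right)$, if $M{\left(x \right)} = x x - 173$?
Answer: $\frac{46718577}{18052} \approx 2588.0$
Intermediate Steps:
$M{\left(x \right)} = -173 + x^{2}$ ($M{\left(x \right)} = x^{2} - 173 = -173 + x^{2}$)
$\frac{1}{M{\left(-135 \right)}} - \left(-2462 + \left(18 + 18 \left(-8\right)\right)\right) = \frac{1}{-173 + \left(-135\right)^{2}} - \left(-2462 + \left(18 + 18 \left(-8\right)\right)\right) = \frac{1}{-173 + 18225} - \left(-2462 + \left(18 - 144\right)\right) = \frac{1}{18052} - \left(-2462 - 126\right) = \frac{1}{18052} - -2588 = \frac{1}{18052} + 2588 = \frac{46718577}{18052}$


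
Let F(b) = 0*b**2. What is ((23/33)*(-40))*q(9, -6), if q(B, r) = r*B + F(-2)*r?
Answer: 16560/11 ≈ 1505.5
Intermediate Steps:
F(b) = 0
q(B, r) = B*r (q(B, r) = r*B + 0*r = B*r + 0 = B*r)
((23/33)*(-40))*q(9, -6) = ((23/33)*(-40))*(9*(-6)) = ((23*(1/33))*(-40))*(-54) = ((23/33)*(-40))*(-54) = -920/33*(-54) = 16560/11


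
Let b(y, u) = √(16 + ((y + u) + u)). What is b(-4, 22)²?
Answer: 56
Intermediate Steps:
b(y, u) = √(16 + y + 2*u) (b(y, u) = √(16 + ((u + y) + u)) = √(16 + (y + 2*u)) = √(16 + y + 2*u))
b(-4, 22)² = (√(16 - 4 + 2*22))² = (√(16 - 4 + 44))² = (√56)² = (2*√14)² = 56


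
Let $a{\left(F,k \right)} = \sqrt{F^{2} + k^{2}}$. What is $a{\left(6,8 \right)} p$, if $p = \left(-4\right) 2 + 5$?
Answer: $-30$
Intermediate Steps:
$p = -3$ ($p = -8 + 5 = -3$)
$a{\left(6,8 \right)} p = \sqrt{6^{2} + 8^{2}} \left(-3\right) = \sqrt{36 + 64} \left(-3\right) = \sqrt{100} \left(-3\right) = 10 \left(-3\right) = -30$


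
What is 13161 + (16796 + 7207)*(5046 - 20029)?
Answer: -359623788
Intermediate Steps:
13161 + (16796 + 7207)*(5046 - 20029) = 13161 + 24003*(-14983) = 13161 - 359636949 = -359623788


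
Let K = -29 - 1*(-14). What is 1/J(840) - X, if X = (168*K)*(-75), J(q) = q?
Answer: -158759999/840 ≈ -1.8900e+5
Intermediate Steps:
K = -15 (K = -29 + 14 = -15)
X = 189000 (X = (168*(-15))*(-75) = -2520*(-75) = 189000)
1/J(840) - X = 1/840 - 1*189000 = 1/840 - 189000 = -158759999/840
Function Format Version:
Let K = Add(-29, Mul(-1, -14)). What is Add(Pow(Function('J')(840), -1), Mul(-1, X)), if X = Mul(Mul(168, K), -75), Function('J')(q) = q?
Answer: Rational(-158759999, 840) ≈ -1.8900e+5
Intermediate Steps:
K = -15 (K = Add(-29, 14) = -15)
X = 189000 (X = Mul(Mul(168, -15), -75) = Mul(-2520, -75) = 189000)
Add(Pow(Function('J')(840), -1), Mul(-1, X)) = Add(Pow(840, -1), Mul(-1, 189000)) = Add(Rational(1, 840), -189000) = Rational(-158759999, 840)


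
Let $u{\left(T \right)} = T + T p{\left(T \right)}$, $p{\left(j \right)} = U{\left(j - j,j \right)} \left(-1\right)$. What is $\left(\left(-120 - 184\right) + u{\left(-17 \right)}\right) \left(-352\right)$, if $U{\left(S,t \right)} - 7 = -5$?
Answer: $101024$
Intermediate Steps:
$U{\left(S,t \right)} = 2$ ($U{\left(S,t \right)} = 7 - 5 = 2$)
$p{\left(j \right)} = -2$ ($p{\left(j \right)} = 2 \left(-1\right) = -2$)
$u{\left(T \right)} = - T$ ($u{\left(T \right)} = T + T \left(-2\right) = T - 2 T = - T$)
$\left(\left(-120 - 184\right) + u{\left(-17 \right)}\right) \left(-352\right) = \left(\left(-120 - 184\right) - -17\right) \left(-352\right) = \left(-304 + 17\right) \left(-352\right) = \left(-287\right) \left(-352\right) = 101024$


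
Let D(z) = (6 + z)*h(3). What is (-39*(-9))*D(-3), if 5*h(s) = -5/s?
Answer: -351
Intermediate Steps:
h(s) = -1/s (h(s) = (-5/s)/5 = -1/s)
D(z) = -2 - z/3 (D(z) = (6 + z)*(-1/3) = (6 + z)*(-1*⅓) = (6 + z)*(-⅓) = -2 - z/3)
(-39*(-9))*D(-3) = (-39*(-9))*(-2 - ⅓*(-3)) = 351*(-2 + 1) = 351*(-1) = -351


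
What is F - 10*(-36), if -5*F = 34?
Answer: 1766/5 ≈ 353.20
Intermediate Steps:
F = -34/5 (F = -1/5*34 = -34/5 ≈ -6.8000)
F - 10*(-36) = -34/5 - 10*(-36) = -34/5 + 360 = 1766/5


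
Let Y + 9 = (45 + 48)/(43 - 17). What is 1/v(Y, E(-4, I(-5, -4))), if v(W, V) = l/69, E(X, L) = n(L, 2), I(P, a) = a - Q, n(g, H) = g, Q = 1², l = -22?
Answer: -69/22 ≈ -3.1364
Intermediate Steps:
Q = 1
I(P, a) = -1 + a (I(P, a) = a - 1*1 = a - 1 = -1 + a)
E(X, L) = L
Y = -141/26 (Y = -9 + (45 + 48)/(43 - 17) = -9 + 93/26 = -141/26 ≈ -5.4231)
v(W, V) = -22/69
1/v(Y, E(-4, I(-5, -4))) = 1/(-22/69) = -69/22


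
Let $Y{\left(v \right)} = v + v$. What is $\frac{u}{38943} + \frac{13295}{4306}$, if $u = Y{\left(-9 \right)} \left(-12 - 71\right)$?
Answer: $\frac{58242261}{18632062} \approx 3.1259$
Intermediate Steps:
$Y{\left(v \right)} = 2 v$
$u = 1494$ ($u = 2 \left(-9\right) \left(-12 - 71\right) = \left(-18\right) \left(-83\right) = 1494$)
$\frac{u}{38943} + \frac{13295}{4306} = \frac{1494}{38943} + \frac{13295}{4306} = 1494 \cdot \frac{1}{38943} + 13295 \cdot \frac{1}{4306} = \frac{166}{4327} + \frac{13295}{4306} = \frac{58242261}{18632062}$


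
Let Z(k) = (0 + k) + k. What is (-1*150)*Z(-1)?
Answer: 300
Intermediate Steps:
Z(k) = 2*k (Z(k) = k + k = 2*k)
(-1*150)*Z(-1) = (-1*150)*(2*(-1)) = -150*(-2) = 300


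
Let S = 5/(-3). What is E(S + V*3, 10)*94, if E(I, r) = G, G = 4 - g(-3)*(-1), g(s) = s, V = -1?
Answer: 94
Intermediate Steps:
S = -5/3 (S = 5*(-⅓) = -5/3 ≈ -1.6667)
G = 1 (G = 4 - (-3)*(-1) = 4 - 1*3 = 4 - 3 = 1)
E(I, r) = 1
E(S + V*3, 10)*94 = 1*94 = 94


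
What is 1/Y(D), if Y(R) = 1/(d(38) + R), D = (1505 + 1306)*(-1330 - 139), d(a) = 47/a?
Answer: -156915595/38 ≈ -4.1294e+6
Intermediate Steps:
D = -4129359 (D = 2811*(-1469) = -4129359)
Y(R) = 1/(47/38 + R)
1/Y(D) = 1/(38/(47 + 38*(-4129359))) = 1/(38/(47 - 156915642)) = 1/(38/(-156915595)) = 1/(38*(-1/156915595)) = 1/(-38/156915595) = -156915595/38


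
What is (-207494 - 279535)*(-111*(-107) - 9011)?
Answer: -1395825114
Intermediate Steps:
(-207494 - 279535)*(-111*(-107) - 9011) = -487029*(11877 - 9011) = -487029*2866 = -1395825114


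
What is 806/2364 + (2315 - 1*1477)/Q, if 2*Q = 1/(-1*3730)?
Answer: -7389248957/1182 ≈ -6.2515e+6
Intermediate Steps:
Q = -1/7460 (Q = 1/(2*((-1*3730))) = (1/2)/(-3730) = (1/2)*(-1/3730) = -1/7460 ≈ -0.00013405)
806/2364 + (2315 - 1*1477)/Q = 806/2364 + (2315 - 1*1477)/(-1/7460) = 806*(1/2364) + (2315 - 1477)*(-7460) = 403/1182 + 838*(-7460) = 403/1182 - 6251480 = -7389248957/1182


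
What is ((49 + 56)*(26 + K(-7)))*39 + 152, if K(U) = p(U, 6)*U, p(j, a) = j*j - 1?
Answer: -1269298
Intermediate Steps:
p(j, a) = -1 + j**2 (p(j, a) = j**2 - 1 = -1 + j**2)
K(U) = U*(-1 + U**2) (K(U) = (-1 + U**2)*U = U*(-1 + U**2))
((49 + 56)*(26 + K(-7)))*39 + 152 = ((49 + 56)*(26 + ((-7)**3 - 1*(-7))))*39 + 152 = (105*(26 + (-343 + 7)))*39 + 152 = (105*(26 - 336))*39 + 152 = (105*(-310))*39 + 152 = -32550*39 + 152 = -1269450 + 152 = -1269298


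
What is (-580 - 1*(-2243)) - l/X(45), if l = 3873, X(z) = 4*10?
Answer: 62647/40 ≈ 1566.2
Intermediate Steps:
X(z) = 40
(-580 - 1*(-2243)) - l/X(45) = (-580 - 1*(-2243)) - 3873/40 = (-580 + 2243) - 3873/40 = 1663 - 1*3873/40 = 1663 - 3873/40 = 62647/40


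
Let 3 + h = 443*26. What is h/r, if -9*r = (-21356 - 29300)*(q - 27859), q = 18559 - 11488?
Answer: -103635/1053036928 ≈ -9.8415e-5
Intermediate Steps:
q = 7071
h = 11515 (h = -3 + 443*26 = -3 + 11518 = 11515)
r = -1053036928/9 (r = -(-21356 - 29300)*(7071 - 27859)/9 = -(-50656)*(-20788)/9 = -⅑*1053036928 = -1053036928/9 ≈ -1.1700e+8)
h/r = 11515/(-1053036928/9) = 11515*(-9/1053036928) = -103635/1053036928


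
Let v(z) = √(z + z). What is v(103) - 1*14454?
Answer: -14454 + √206 ≈ -14440.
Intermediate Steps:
v(z) = √2*√z (v(z) = √(2*z) = √2*√z)
v(103) - 1*14454 = √2*√103 - 1*14454 = √206 - 14454 = -14454 + √206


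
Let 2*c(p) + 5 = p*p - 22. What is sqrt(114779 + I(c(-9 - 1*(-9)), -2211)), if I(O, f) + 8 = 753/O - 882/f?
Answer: sqrt(560789722955)/2211 ≈ 338.70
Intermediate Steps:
c(p) = -27/2 + p**2/2 (c(p) = -5/2 + (p*p - 22)/2 = -5/2 + (p**2 - 22)/2 = -5/2 + (-22 + p**2)/2 = -5/2 + (-11 + p**2/2) = -27/2 + p**2/2)
I(O, f) = -8 - 882/f + 753/O (I(O, f) = -8 + (753/O - 882/f) = -8 + (-882/f + 753/O) = -8 - 882/f + 753/O)
sqrt(114779 + I(c(-9 - 1*(-9)), -2211)) = sqrt(114779 + (-8 - 882/(-2211) + 753/(-27/2 + (-9 - 1*(-9))**2/2))) = sqrt(114779 + (-8 - 882*(-1/2211) + 753/(-27/2 + (-9 + 9)**2/2))) = sqrt(114779 + (-8 + 294/737 + 753/(-27/2 + (1/2)*0**2))) = sqrt(114779 + (-8 + 294/737 + 753/(-27/2 + (1/2)*0))) = sqrt(114779 + (-8 + 294/737 + 753/(-27/2 + 0))) = sqrt(114779 + (-8 + 294/737 + 753/(-27/2))) = sqrt(114779 + (-8 + 294/737 + 753*(-2/27))) = sqrt(114779 + (-8 + 294/737 - 502/9)) = sqrt(114779 - 420392/6633) = sqrt(760908715/6633) = sqrt(560789722955)/2211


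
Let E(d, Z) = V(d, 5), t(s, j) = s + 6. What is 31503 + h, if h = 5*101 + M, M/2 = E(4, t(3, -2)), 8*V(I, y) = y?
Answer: 128037/4 ≈ 32009.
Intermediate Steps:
t(s, j) = 6 + s
V(I, y) = y/8
E(d, Z) = 5/8 (E(d, Z) = (⅛)*5 = 5/8)
M = 5/4 (M = 2*(5/8) = 5/4 ≈ 1.2500)
h = 2025/4 (h = 5*101 + 5/4 = 505 + 5/4 = 2025/4 ≈ 506.25)
31503 + h = 31503 + 2025/4 = 128037/4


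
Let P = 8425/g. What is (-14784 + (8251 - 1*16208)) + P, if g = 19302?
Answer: -438938357/19302 ≈ -22741.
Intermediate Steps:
P = 8425/19302 ≈ 0.43648
(-14784 + (8251 - 1*16208)) + P = (-14784 + (8251 - 1*16208)) + 8425/19302 = (-14784 + (8251 - 16208)) + 8425/19302 = (-14784 - 7957) + 8425/19302 = -22741 + 8425/19302 = -438938357/19302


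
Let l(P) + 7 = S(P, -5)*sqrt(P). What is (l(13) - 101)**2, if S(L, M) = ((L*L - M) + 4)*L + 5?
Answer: 69922557 - 500904*sqrt(13) ≈ 6.8116e+7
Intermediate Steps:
S(L, M) = 5 + L*(4 + L**2 - M) (S(L, M) = ((L**2 - M) + 4)*L + 5 = (4 + L**2 - M)*L + 5 = L*(4 + L**2 - M) + 5 = 5 + L*(4 + L**2 - M))
l(P) = -7 + sqrt(P)*(5 + P**3 + 9*P) (l(P) = -7 + (5 + P**3 + 4*P - 1*P*(-5))*sqrt(P) = -7 + (5 + P**3 + 4*P + 5*P)*sqrt(P) = -7 + (5 + P**3 + 9*P)*sqrt(P) = -7 + sqrt(P)*(5 + P**3 + 9*P))
(l(13) - 101)**2 = ((-7 + sqrt(13)*(5 + 13**3 + 9*13)) - 101)**2 = ((-7 + sqrt(13)*(5 + 2197 + 117)) - 101)**2 = ((-7 + sqrt(13)*2319) - 101)**2 = ((-7 + 2319*sqrt(13)) - 101)**2 = (-108 + 2319*sqrt(13))**2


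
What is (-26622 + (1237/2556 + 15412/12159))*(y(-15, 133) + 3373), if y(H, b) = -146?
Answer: -14125634818619/164436 ≈ -8.5903e+7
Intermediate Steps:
(-26622 + (1237/2556 + 15412/12159))*(y(-15, 133) + 3373) = (-26622 + (1237/2556 + 15412/12159))*(-146 + 3373) = (-26622 + (1237*(1/2556) + 15412*(1/12159)))*3227 = (-26622 + (1237/2556 + 15412/12159))*3227 = (-26622 + 2016065/1151052)*3227 = -30641290279/1151052*3227 = -14125634818619/164436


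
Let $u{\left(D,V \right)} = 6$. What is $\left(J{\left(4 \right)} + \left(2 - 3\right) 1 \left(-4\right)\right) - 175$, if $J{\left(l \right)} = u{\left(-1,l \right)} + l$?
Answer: $-161$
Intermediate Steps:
$J{\left(l \right)} = 6 + l$
$\left(J{\left(4 \right)} + \left(2 - 3\right) 1 \left(-4\right)\right) - 175 = \left(\left(6 + 4\right) + \left(2 - 3\right) 1 \left(-4\right)\right) - 175 = \left(10 + \left(-1\right) 1 \left(-4\right)\right) - 175 = \left(10 - -4\right) - 175 = \left(10 + 4\right) - 175 = 14 - 175 = -161$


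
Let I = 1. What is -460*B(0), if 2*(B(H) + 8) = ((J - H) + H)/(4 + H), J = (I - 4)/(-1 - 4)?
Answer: 7291/2 ≈ 3645.5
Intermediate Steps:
J = 3/5 (J = (1 - 4)/(-1 - 4) = -3/(-5) = -3*(-1/5) = 3/5 ≈ 0.60000)
B(H) = -8 + 3/(10*(4 + H)) (B(H) = -8 + (((3/5 - H) + H)/(4 + H))/2 = -8 + (3/(5*(4 + H)))/2 = -8 + 3/(10*(4 + H)))
-460*B(0) = -46*(-317 - 80*0)/(4 + 0) = -46*(-317 + 0)/4 = -46*(-317)/4 = -460*(-317/40) = 7291/2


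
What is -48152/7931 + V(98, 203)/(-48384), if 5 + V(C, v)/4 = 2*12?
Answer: -83228183/13704768 ≈ -6.0729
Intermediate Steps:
V(C, v) = 76 (V(C, v) = -20 + 4*(2*12) = -20 + 4*24 = -20 + 96 = 76)
-48152/7931 + V(98, 203)/(-48384) = -48152/7931 + 76/(-48384) = -48152*1/7931 + 76*(-1/48384) = -48152/7931 - 19/12096 = -83228183/13704768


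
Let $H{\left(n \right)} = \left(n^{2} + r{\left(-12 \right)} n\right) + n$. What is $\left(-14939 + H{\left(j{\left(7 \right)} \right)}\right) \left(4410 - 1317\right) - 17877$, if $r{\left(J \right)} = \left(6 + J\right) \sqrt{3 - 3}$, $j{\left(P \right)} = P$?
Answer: $-46050996$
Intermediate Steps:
$r{\left(J \right)} = 0$ ($r{\left(J \right)} = \left(6 + J\right) \sqrt{0} = \left(6 + J\right) 0 = 0$)
$H{\left(n \right)} = n + n^{2}$ ($H{\left(n \right)} = \left(n^{2} + 0 n\right) + n = \left(n^{2} + 0\right) + n = n^{2} + n = n + n^{2}$)
$\left(-14939 + H{\left(j{\left(7 \right)} \right)}\right) \left(4410 - 1317\right) - 17877 = \left(-14939 + 7 \left(1 + 7\right)\right) \left(4410 - 1317\right) - 17877 = \left(-14939 + 7 \cdot 8\right) 3093 - 17877 = \left(-14939 + 56\right) 3093 - 17877 = \left(-14883\right) 3093 - 17877 = -46033119 - 17877 = -46050996$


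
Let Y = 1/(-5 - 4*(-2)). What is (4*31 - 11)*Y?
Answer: 113/3 ≈ 37.667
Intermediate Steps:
Y = ⅓ (Y = 1/(-5 + 8) = 1/3 = ⅓ ≈ 0.33333)
(4*31 - 11)*Y = (4*31 - 11)*(⅓) = (124 - 11)*(⅓) = 113*(⅓) = 113/3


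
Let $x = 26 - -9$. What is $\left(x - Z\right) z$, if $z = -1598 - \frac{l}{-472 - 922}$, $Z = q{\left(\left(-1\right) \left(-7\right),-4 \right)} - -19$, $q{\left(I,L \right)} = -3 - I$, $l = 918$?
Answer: $- \frac{1702766}{41} \approx -41531.0$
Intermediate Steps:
$x = 35$ ($x = 26 + 9 = 35$)
$Z = 9$ ($Z = \left(-3 - \left(-1\right) \left(-7\right)\right) - -19 = \left(-3 - 7\right) + 19 = -10 + 19 = 9$)
$z = - \frac{65491}{41}$ ($z = -1598 - \frac{918}{-472 - 922} = -1598 - \frac{918}{-1394} = -1598 - 918 \left(- \frac{1}{1394}\right) = -1598 - - \frac{27}{41} = -1598 + \frac{27}{41} = - \frac{65491}{41} \approx -1597.3$)
$\left(x - Z\right) z = \left(35 - 9\right) \left(- \frac{65491}{41}\right) = 26 \left(- \frac{65491}{41}\right) = - \frac{1702766}{41}$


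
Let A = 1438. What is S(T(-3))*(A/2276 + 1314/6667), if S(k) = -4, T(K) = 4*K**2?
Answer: -12577810/3793523 ≈ -3.3156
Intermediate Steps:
S(T(-3))*(A/2276 + 1314/6667) = -4*(1438/2276 + 1314/6667) = -4*(1438*(1/2276) + 1314*(1/6667)) = -4*(719/1138 + 1314/6667) = -4*6288905/7587046 = -12577810/3793523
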